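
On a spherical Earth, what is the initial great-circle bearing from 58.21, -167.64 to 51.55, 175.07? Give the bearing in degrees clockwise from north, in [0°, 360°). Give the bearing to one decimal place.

Δλ = 175.07 − -167.64 = 342.71°; wrapped into (−180°, 180°]: -17.29°.
θ = atan2( sin Δλ · cos φ₂ , cos φ₁ · sin φ₂ − sin φ₁ · cos φ₂ · cos Δλ )
  = atan2(-0.18481, -0.09209) = -116.487° → normalised to [0°, 360°): 243.513°.

243.5°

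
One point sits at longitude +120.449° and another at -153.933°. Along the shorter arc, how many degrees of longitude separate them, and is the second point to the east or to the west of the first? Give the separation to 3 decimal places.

85.618° east

Raw difference: -153.933 − 120.449 = -274.382°.
Normalise into (−180°, 180°]: -274.382° + 360° = 85.618°.
Positive ⇒ the second point lies to the east; separation 85.618°.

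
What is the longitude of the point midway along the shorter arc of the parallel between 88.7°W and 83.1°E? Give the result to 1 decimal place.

2.8°W

Signed shortest Δλ from -88.7° to +83.1° is +171.8°.
Midpoint longitude = -88.7° + (+171.8°)/2 = -88.7° + 85.9° = -2.8°.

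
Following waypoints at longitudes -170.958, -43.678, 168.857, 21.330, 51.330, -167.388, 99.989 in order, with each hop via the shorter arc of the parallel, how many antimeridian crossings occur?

Leg 1: -170.958° → -43.678°, shortest Δλ = 127.28° (east) — does not cross 180°.
Leg 2: -43.678° → +168.857°, shortest Δλ = -147.465° (west) — crosses 180°.
Leg 3: +168.857° → +21.330°, shortest Δλ = -147.527° (west) — does not cross 180°.
Leg 4: +21.330° → +51.330°, shortest Δλ = 30.0° (east) — does not cross 180°.
Leg 5: +51.330° → -167.388°, shortest Δλ = 141.282° (east) — crosses 180°.
Leg 6: -167.388° → +99.989°, shortest Δλ = -92.623° (west) — crosses 180°.
Total crossings: 3.

3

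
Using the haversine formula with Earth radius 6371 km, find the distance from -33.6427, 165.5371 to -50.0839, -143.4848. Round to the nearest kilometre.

Δλ = -143.4848 − 165.5371 = -309.0219°; wrapped into (−180°, 180°]: 50.9781°.
Δφ = -50.0839 − -33.6427 = -16.4412°.
a = sin²(Δφ/2) + cos φ₁ · cos φ₂ · sin²(Δλ/2) = 0.119372.
c = 2·atan2(√a, √(1−a)) = 0.70555 rad → d = 6371·c ≈ 4495.06 km.

4495 km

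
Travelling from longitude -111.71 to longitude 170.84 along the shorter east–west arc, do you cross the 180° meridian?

Naïve |170.84 − -111.71| = 282.55° > 180°, so the shorter arc goes the other way round — across 180°.
Signed shortest Δλ = ((170.84 − -111.71 + 180) mod 360) − 180 = -77.45°.
Going west by 77.45° from -111.71° passes through 180° before reaching +170.84°.

Yes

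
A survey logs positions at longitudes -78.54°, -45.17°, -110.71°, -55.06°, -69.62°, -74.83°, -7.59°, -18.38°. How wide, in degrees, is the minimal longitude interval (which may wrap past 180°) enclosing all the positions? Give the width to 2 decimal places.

Sort the longitudes: -110.71°, -78.54°, -74.83°, -69.62°, -55.06°, -45.17°, -18.38°, -7.59°.
Eastward gaps between consecutive values (wrapping around): 32.17°, 3.71°, 5.21°, 14.56°, 9.89°, 26.79°, 10.79°, 256.88°.
Largest gap = 256.88° ⇒ minimal covering band is its complement: 360° − 256.88° = 103.12°.
Band runs from -110.71° eastward to -7.59°.

103.12°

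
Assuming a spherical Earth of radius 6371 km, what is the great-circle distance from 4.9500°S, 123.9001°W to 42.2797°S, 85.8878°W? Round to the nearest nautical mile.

3020 nmi

Δλ = -85.8878 − -123.9001 = 38.0123°.
Δφ = -42.2797 − -4.9500 = -37.3297°.
a = sin²(Δφ/2) + cos φ₁ · cos φ₂ · sin²(Δλ/2) = 0.180599.
c = 2·atan2(√a, √(1−a)) = 0.87786 rad → d = 6371·c ≈ 5592.82 km ≈ 3019.88 nmi.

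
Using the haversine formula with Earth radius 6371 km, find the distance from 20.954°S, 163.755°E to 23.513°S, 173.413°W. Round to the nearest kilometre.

2365 km

Δλ = -173.413 − 163.755 = -337.168°; wrapped into (−180°, 180°]: 22.832°.
Δφ = -23.513 − -20.954 = -2.559°.
a = sin²(Δφ/2) + cos φ₁ · cos φ₂ · sin²(Δλ/2) = 0.034047.
c = 2·atan2(√a, √(1−a)) = 0.37116 rad → d = 6371·c ≈ 2364.67 km.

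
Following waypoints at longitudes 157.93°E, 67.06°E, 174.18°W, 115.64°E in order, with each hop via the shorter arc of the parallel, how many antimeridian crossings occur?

Leg 1: +157.93° → +67.06°, shortest Δλ = -90.87° (west) — does not cross 180°.
Leg 2: +67.06° → -174.18°, shortest Δλ = 118.76° (east) — crosses 180°.
Leg 3: -174.18° → +115.64°, shortest Δλ = -70.18° (west) — crosses 180°.
Total crossings: 2.

2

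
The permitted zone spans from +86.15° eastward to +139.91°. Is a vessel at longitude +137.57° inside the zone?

Yes

Band width going east from +86.15° to +139.91°: ((139.91 − 86.15) mod 360) = 53.76°.
Offset of +137.57° east of the west edge: ((137.57 − 86.15) mod 360) = 51.42°.
51.42° ≤ 53.76° ⇒ inside.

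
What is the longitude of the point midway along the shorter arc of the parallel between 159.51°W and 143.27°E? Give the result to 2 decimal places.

Signed shortest Δλ from -159.51° to +143.27° is -57.22°.
Midpoint longitude = -159.51° + (-57.22°)/2 = -159.51° − 28.61° = -188.12°.
Normalise into (−180°, 180°]: +171.88°.
(The naïve average (-159.51 + +143.27)/2 = -8.12° is on the wrong side of the globe.)

171.88°E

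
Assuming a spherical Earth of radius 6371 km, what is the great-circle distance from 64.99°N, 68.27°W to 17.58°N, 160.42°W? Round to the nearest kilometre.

8341 km

Δλ = -160.42 − -68.27 = -92.15°.
Δφ = 17.58 − 64.99 = -47.41°.
a = sin²(Δφ/2) + cos φ₁ · cos φ₂ · sin²(Δλ/2) = 0.370702.
c = 2·atan2(√a, √(1−a)) = 1.30923 rad → d = 6371·c ≈ 8341.09 km.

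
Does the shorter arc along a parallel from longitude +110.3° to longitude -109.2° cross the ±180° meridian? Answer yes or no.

Naïve |-109.2 − 110.3| = 219.5° > 180°, so the shorter arc goes the other way round — across 180°.
Signed shortest Δλ = ((-109.2 − 110.3 + 180) mod 360) − 180 = 140.5°.
Going east by 140.5° from +110.3° passes through 180° before reaching -109.2°.

Yes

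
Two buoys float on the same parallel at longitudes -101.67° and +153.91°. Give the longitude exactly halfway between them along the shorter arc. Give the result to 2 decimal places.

-153.88°

Signed shortest Δλ from -101.67° to +153.91° is -104.42°.
Midpoint longitude = -101.67° + (-104.42°)/2 = -101.67° − 52.21° = -153.88°.
(The naïve average (-101.67 + +153.91)/2 = 26.12° is on the wrong side of the globe.)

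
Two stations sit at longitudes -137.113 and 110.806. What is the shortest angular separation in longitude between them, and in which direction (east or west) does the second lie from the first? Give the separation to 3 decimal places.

112.081° west

Raw difference: 110.806 − -137.113 = 247.919°.
Normalise into (−180°, 180°]: 247.919° − 360° = -112.081°.
Negative ⇒ the second point lies to the west; separation 112.081°.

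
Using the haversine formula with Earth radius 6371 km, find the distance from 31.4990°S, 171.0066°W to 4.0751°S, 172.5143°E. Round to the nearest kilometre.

3502 km

Δλ = 172.5143 − -171.0066 = 343.5209°; wrapped into (−180°, 180°]: -16.4791°.
Δφ = -4.0751 − -31.4990 = 27.4239°.
a = sin²(Δφ/2) + cos φ₁ · cos φ₂ · sin²(Δλ/2) = 0.073656.
c = 2·atan2(√a, √(1−a)) = 0.54969 rad → d = 6371·c ≈ 3502.06 km.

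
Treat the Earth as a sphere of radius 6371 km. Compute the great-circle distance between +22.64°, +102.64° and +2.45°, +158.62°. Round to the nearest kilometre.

Δλ = 158.62 − 102.64 = 55.98°.
Δφ = 2.45 − 22.64 = -20.19°.
a = sin²(Δφ/2) + cos φ₁ · cos φ₂ · sin²(Δλ/2) = 0.233824.
c = 2·atan2(√a, √(1−a)) = 1.00942 rad → d = 6371·c ≈ 6431.01 km.

6431 km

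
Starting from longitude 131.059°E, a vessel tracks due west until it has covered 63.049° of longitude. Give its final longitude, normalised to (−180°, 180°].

Start at +131.059°; shift −63.049° → +68.010°.
+68.010° already lies in (−180°, 180°].

68.010°E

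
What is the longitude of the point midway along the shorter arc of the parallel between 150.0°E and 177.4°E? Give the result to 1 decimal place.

163.7°E

Signed shortest Δλ from +150.0° to +177.4° is +27.4°.
Midpoint longitude = +150.0° + (+27.4°)/2 = +150.0° + 13.7° = +163.7°.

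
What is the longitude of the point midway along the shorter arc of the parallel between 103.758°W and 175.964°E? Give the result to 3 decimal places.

143.897°W

Signed shortest Δλ from -103.758° to +175.964° is -80.278°.
Midpoint longitude = -103.758° + (-80.278°)/2 = -103.758° − 40.139° = -143.897°.
(The naïve average (-103.758 + +175.964)/2 = 36.103° is on the wrong side of the globe.)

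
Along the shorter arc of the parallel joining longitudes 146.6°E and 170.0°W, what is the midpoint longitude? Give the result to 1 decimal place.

168.3°E

Signed shortest Δλ from +146.6° to -170.0° is +43.4°.
Midpoint longitude = +146.6° + (+43.4°)/2 = +146.6° + 21.7° = +168.3°.
(The naïve average (+146.6 + -170.0)/2 = -11.7° is on the wrong side of the globe.)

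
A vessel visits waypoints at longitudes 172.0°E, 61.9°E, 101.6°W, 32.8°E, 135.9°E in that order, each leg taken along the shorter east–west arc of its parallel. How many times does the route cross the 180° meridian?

Leg 1: +172.0° → +61.9°, shortest Δλ = -110.1° (west) — does not cross 180°.
Leg 2: +61.9° → -101.6°, shortest Δλ = -163.5° (west) — does not cross 180°.
Leg 3: -101.6° → +32.8°, shortest Δλ = 134.4° (east) — does not cross 180°.
Leg 4: +32.8° → +135.9°, shortest Δλ = 103.1° (east) — does not cross 180°.
Total crossings: 0.

0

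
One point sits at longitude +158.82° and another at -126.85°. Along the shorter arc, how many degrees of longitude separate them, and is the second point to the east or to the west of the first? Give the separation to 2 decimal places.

74.33° east

Raw difference: -126.85 − 158.82 = -285.67°.
Normalise into (−180°, 180°]: -285.67° + 360° = 74.33°.
Positive ⇒ the second point lies to the east; separation 74.33°.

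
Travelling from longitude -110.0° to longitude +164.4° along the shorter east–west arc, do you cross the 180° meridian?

Naïve |164.4 − -110.0| = 274.4° > 180°, so the shorter arc goes the other way round — across 180°.
Signed shortest Δλ = ((164.4 − -110.0 + 180) mod 360) − 180 = -85.6°.
Going west by 85.6° from -110.0° passes through 180° before reaching +164.4°.

Yes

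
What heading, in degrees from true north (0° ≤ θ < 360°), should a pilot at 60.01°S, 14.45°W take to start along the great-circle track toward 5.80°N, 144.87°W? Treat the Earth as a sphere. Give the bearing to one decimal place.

Δλ = -144.87 − -14.45 = -130.42°.
θ = atan2( sin Δλ · cos φ₂ , cos φ₁ · sin φ₂ − sin φ₁ · cos φ₂ · cos Δλ )
  = atan2(-0.75741, -0.50819) = -123.860° → normalised to [0°, 360°): 236.140°.

236.1°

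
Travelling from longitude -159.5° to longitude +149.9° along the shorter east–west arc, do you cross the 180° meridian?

Yes

Naïve |149.9 − -159.5| = 309.4° > 180°, so the shorter arc goes the other way round — across 180°.
Signed shortest Δλ = ((149.9 − -159.5 + 180) mod 360) − 180 = -50.6°.
Going west by 50.6° from -159.5° passes through 180° before reaching +149.9°.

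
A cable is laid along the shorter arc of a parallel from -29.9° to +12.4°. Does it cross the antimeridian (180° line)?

Signed shortest Δλ = ((12.4 − -29.9 + 180) mod 360) − 180 = 42.3°.
Going east by 42.3° from -29.9° reaches +12.4° without touching 180°.

No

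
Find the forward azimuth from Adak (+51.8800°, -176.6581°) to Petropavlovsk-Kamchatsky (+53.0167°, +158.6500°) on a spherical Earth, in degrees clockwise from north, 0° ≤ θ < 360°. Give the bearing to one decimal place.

284.1°

Δλ = 158.6500 − -176.6581 = 335.3081°; wrapped into (−180°, 180°]: -24.6919°.
θ = atan2( sin Δλ · cos φ₂ , cos φ₁ · sin φ₂ − sin φ₁ · cos φ₂ · cos Δλ )
  = atan2(-0.25130, 0.06311) = -75.903° → normalised to [0°, 360°): 284.097°.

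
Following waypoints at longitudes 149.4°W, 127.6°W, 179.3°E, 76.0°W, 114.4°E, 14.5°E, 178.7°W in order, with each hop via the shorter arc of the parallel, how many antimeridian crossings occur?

4

Leg 1: -149.4° → -127.6°, shortest Δλ = 21.8° (east) — does not cross 180°.
Leg 2: -127.6° → +179.3°, shortest Δλ = -53.1° (west) — crosses 180°.
Leg 3: +179.3° → -76.0°, shortest Δλ = 104.7° (east) — crosses 180°.
Leg 4: -76.0° → +114.4°, shortest Δλ = -169.6° (west) — crosses 180°.
Leg 5: +114.4° → +14.5°, shortest Δλ = -99.9° (west) — does not cross 180°.
Leg 6: +14.5° → -178.7°, shortest Δλ = 166.8° (east) — crosses 180°.
Total crossings: 4.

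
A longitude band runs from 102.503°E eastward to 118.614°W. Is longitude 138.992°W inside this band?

Yes

Band width going east from +102.503° to -118.614°: ((-118.614 − 102.503) mod 360) = 138.883°.
Offset of -138.992° east of the west edge: ((-138.992 − 102.503) mod 360) = 118.505°.
118.505° ≤ 138.883° ⇒ inside.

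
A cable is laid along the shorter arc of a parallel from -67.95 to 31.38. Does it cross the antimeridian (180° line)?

Signed shortest Δλ = ((31.38 − -67.95 + 180) mod 360) − 180 = 99.33°.
Going east by 99.33° from -67.95° reaches +31.38° without touching 180°.

No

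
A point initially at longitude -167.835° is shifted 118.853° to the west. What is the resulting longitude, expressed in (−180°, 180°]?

Start at -167.835°; shift −118.853° → -286.688°.
-286.688° lies outside (−180°, 180°]; add 360° → +73.312°.

+73.312°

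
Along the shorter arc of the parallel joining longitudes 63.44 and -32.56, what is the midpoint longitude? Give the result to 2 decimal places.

+15.44°

Signed shortest Δλ from +63.44° to -32.56° is -96.00°.
Midpoint longitude = +63.44° + (-96.00°)/2 = +63.44° − 48.00° = +15.44°.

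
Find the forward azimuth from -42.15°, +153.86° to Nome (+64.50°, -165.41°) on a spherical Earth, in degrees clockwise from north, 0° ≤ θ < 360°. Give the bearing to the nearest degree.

Δλ = -165.41 − 153.86 = -319.27°; wrapped into (−180°, 180°]: 40.73°.
θ = atan2( sin Δλ · cos φ₂ , cos φ₁ · sin φ₂ − sin φ₁ · cos φ₂ · cos Δλ )
  = atan2(0.28091, 0.88810) = 17.552° → normalised to [0°, 360°): 17.552°.

18°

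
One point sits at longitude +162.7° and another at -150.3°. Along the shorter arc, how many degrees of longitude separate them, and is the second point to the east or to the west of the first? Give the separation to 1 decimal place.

47.0° east

Raw difference: -150.3 − 162.7 = -313.0°.
Normalise into (−180°, 180°]: -313.0° + 360° = 47.0°.
Positive ⇒ the second point lies to the east; separation 47.0°.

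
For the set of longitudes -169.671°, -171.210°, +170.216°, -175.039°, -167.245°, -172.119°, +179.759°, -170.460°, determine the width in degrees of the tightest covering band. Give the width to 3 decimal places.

Sort the longitudes: -175.039°, -172.119°, -171.210°, -170.460°, -169.671°, -167.245°, +170.216°, +179.759°.
Eastward gaps between consecutive values (wrapping around): 2.920°, 0.909°, 0.750°, 0.789°, 2.426°, 337.461°, 9.543°, 5.202°.
Largest gap = 337.461° ⇒ minimal covering band is its complement: 360° − 337.461° = 22.539°.
Band runs from +170.216° eastward to -167.245°, crossing the antimeridian.

22.539°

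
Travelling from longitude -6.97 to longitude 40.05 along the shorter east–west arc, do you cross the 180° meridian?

Signed shortest Δλ = ((40.05 − -6.97 + 180) mod 360) − 180 = 47.02°.
Going east by 47.02° from -6.97° reaches +40.05° without touching 180°.

No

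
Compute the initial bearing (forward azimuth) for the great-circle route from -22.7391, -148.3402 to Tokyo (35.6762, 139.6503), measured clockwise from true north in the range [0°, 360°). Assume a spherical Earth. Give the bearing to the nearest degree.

Δλ = 139.6503 − -148.3402 = 287.9905°; wrapped into (−180°, 180°]: -72.0095°.
θ = atan2( sin Δλ · cos φ₂ , cos φ₁ · sin φ₂ − sin φ₁ · cos φ₂ · cos Δλ )
  = atan2(-0.77261, 0.63485) = -50.590° → normalised to [0°, 360°): 309.410°.

309°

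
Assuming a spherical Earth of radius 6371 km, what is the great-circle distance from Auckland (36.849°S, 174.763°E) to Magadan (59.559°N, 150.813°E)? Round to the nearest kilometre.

10944 km

Δλ = 150.813 − 174.763 = -23.950°.
Δφ = 59.559 − -36.849 = 96.408°.
a = sin²(Δφ/2) + cos φ₁ · cos φ₂ · sin²(Δλ/2) = 0.573258.
c = 2·atan2(√a, √(1−a)) = 1.71784 rad → d = 6371·c ≈ 10944.36 km.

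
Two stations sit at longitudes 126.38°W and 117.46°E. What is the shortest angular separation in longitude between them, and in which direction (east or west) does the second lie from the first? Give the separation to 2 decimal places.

116.16° west

Raw difference: 117.46 − -126.38 = 243.84°.
Normalise into (−180°, 180°]: 243.84° − 360° = -116.16°.
Negative ⇒ the second point lies to the west; separation 116.16°.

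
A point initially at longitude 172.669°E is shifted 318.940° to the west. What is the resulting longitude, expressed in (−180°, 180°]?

Start at +172.669°; shift −318.940° → -146.271°.
-146.271° already lies in (−180°, 180°].

146.271°W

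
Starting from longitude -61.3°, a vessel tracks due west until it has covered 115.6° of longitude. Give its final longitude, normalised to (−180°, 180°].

Start at -61.3°; shift −115.6° → -176.9°.
-176.9° already lies in (−180°, 180°].

-176.9°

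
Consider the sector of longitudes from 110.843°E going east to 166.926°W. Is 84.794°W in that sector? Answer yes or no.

Band width going east from +110.843° to -166.926°: ((-166.926 − 110.843) mod 360) = 82.231°.
Offset of -84.794° east of the west edge: ((-84.794 − 110.843) mod 360) = 164.363°.
164.363° > 82.231° ⇒ outside.

No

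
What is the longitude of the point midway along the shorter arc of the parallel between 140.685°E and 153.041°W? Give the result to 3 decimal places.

173.822°E

Signed shortest Δλ from +140.685° to -153.041° is +66.274°.
Midpoint longitude = +140.685° + (+66.274°)/2 = +140.685° + 33.137° = +173.822°.
(The naïve average (+140.685 + -153.041)/2 = -6.178° is on the wrong side of the globe.)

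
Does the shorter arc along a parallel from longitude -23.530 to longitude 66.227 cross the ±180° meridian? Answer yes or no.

Signed shortest Δλ = ((66.227 − -23.530 + 180) mod 360) − 180 = 89.757°.
Going east by 89.757° from -23.530° reaches +66.227° without touching 180°.

No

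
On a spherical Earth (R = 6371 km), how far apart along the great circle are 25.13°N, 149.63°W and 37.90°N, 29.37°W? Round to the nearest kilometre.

10640 km

Δλ = -29.37 − -149.63 = 120.26°.
Δφ = 37.90 − 25.13 = 12.77°.
a = sin²(Δφ/2) + cos φ₁ · cos φ₂ · sin²(Δλ/2) = 0.549565.
c = 2·atan2(√a, √(1−a)) = 1.67009 rad → d = 6371·c ≈ 10640.14 km.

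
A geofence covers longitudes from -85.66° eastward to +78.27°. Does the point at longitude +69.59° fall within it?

Band width going east from -85.66° to +78.27°: ((78.27 − -85.66) mod 360) = 163.93°.
Offset of +69.59° east of the west edge: ((69.59 − -85.66) mod 360) = 155.25°.
155.25° ≤ 163.93° ⇒ inside.

Yes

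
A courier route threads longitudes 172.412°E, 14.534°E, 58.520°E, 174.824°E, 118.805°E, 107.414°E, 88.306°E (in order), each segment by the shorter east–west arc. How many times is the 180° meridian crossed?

0

Leg 1: +172.412° → +14.534°, shortest Δλ = -157.878° (west) — does not cross 180°.
Leg 2: +14.534° → +58.520°, shortest Δλ = 43.986° (east) — does not cross 180°.
Leg 3: +58.520° → +174.824°, shortest Δλ = 116.304° (east) — does not cross 180°.
Leg 4: +174.824° → +118.805°, shortest Δλ = -56.019° (west) — does not cross 180°.
Leg 5: +118.805° → +107.414°, shortest Δλ = -11.391° (west) — does not cross 180°.
Leg 6: +107.414° → +88.306°, shortest Δλ = -19.108° (west) — does not cross 180°.
Total crossings: 0.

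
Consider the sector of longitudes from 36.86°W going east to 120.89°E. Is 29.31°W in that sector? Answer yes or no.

Band width going east from -36.86° to +120.89°: ((120.89 − -36.86) mod 360) = 157.75°.
Offset of -29.31° east of the west edge: ((-29.31 − -36.86) mod 360) = 7.55°.
7.55° ≤ 157.75° ⇒ inside.

Yes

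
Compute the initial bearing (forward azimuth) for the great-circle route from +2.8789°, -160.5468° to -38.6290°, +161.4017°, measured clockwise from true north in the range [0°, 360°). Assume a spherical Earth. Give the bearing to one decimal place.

Δλ = 161.4017 − -160.5468 = 321.9485°; wrapped into (−180°, 180°]: -38.0515°.
θ = atan2( sin Δλ · cos φ₂ , cos φ₁ · sin φ₂ − sin φ₁ · cos φ₂ · cos Δλ )
  = atan2(-0.48151, -0.65438) = -143.654° → normalised to [0°, 360°): 216.346°.

216.3°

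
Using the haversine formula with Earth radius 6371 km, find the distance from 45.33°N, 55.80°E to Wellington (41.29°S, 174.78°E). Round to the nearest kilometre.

Δλ = 174.78 − 55.80 = 118.98°.
Δφ = -41.29 − 45.33 = -86.62°.
a = sin²(Δφ/2) + cos φ₁ · cos φ₂ · sin²(Δλ/2) = 0.862606.
c = 2·atan2(√a, √(1−a)) = 2.38214 rad → d = 6371·c ≈ 15176.60 km.

15177 km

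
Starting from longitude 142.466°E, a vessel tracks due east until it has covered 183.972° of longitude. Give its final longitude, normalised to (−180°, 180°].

Start at +142.466°; shift +183.972° → +326.438°.
+326.438° lies outside (−180°, 180°]; subtract 360° → -33.562°.

33.562°W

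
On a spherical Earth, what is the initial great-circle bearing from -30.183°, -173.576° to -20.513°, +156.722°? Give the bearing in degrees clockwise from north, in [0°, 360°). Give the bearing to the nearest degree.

283°

Δλ = 156.722 − -173.576 = 330.298°; wrapped into (−180°, 180°]: -29.702°.
θ = atan2( sin Δλ · cos φ₂ , cos φ₁ · sin φ₂ − sin φ₁ · cos φ₂ · cos Δλ )
  = atan2(-0.46407, 0.10611) = -77.121° → normalised to [0°, 360°): 282.879°.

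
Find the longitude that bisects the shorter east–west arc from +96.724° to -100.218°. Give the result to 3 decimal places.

+178.253°

Signed shortest Δλ from +96.724° to -100.218° is +163.058°.
Midpoint longitude = +96.724° + (+163.058°)/2 = +96.724° + 81.529° = +178.253°.
(The naïve average (+96.724 + -100.218)/2 = -1.747° is on the wrong side of the globe.)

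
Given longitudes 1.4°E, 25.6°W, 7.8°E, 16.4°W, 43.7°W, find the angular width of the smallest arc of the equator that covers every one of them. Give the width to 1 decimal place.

Sort the longitudes: -43.7°, -25.6°, -16.4°, +1.4°, +7.8°.
Eastward gaps between consecutive values (wrapping around): 18.1°, 9.2°, 17.8°, 6.4°, 308.5°.
Largest gap = 308.5° ⇒ minimal covering band is its complement: 360° − 308.5° = 51.5°.
Band runs from -43.7° eastward to +7.8°.

51.5°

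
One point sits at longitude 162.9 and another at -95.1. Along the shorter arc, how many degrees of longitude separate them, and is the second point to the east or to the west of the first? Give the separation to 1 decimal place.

Raw difference: -95.1 − 162.9 = -258.0°.
Normalise into (−180°, 180°]: -258.0° + 360° = 102.0°.
Positive ⇒ the second point lies to the east; separation 102.0°.

102.0° east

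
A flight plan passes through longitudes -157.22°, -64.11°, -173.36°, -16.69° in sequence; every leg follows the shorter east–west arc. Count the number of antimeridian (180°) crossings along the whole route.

0

Leg 1: -157.22° → -64.11°, shortest Δλ = 93.11° (east) — does not cross 180°.
Leg 2: -64.11° → -173.36°, shortest Δλ = -109.25° (west) — does not cross 180°.
Leg 3: -173.36° → -16.69°, shortest Δλ = 156.67° (east) — does not cross 180°.
Total crossings: 0.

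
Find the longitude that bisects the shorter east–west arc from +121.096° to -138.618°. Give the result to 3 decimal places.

+171.239°

Signed shortest Δλ from +121.096° to -138.618° is +100.286°.
Midpoint longitude = +121.096° + (+100.286°)/2 = +121.096° + 50.143° = +171.239°.
(The naïve average (+121.096 + -138.618)/2 = -8.761° is on the wrong side of the globe.)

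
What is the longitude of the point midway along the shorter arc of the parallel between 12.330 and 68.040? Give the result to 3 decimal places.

+40.185°

Signed shortest Δλ from +12.330° to +68.040° is +55.710°.
Midpoint longitude = +12.330° + (+55.710°)/2 = +12.330° + 27.855° = +40.185°.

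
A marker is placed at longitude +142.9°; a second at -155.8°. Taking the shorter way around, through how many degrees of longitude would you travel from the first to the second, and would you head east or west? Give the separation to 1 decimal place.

61.3° east

Raw difference: -155.8 − 142.9 = -298.7°.
Normalise into (−180°, 180°]: -298.7° + 360° = 61.3°.
Positive ⇒ the second point lies to the east; separation 61.3°.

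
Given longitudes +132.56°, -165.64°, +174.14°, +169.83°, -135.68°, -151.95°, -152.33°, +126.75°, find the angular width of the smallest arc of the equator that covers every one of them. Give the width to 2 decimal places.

Sort the longitudes: -165.64°, -152.33°, -151.95°, -135.68°, +126.75°, +132.56°, +169.83°, +174.14°.
Eastward gaps between consecutive values (wrapping around): 13.31°, 0.38°, 16.27°, 262.43°, 5.81°, 37.27°, 4.31°, 20.22°.
Largest gap = 262.43° ⇒ minimal covering band is its complement: 360° − 262.43° = 97.57°.
Band runs from +126.75° eastward to -135.68°, crossing the antimeridian.

97.57°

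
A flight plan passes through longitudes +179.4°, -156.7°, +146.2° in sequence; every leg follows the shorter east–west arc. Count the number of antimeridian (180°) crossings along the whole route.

2

Leg 1: +179.4° → -156.7°, shortest Δλ = 23.9° (east) — crosses 180°.
Leg 2: -156.7° → +146.2°, shortest Δλ = -57.1° (west) — crosses 180°.
Total crossings: 2.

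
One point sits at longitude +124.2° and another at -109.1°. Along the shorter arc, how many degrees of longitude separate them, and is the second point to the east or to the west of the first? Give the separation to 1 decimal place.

126.7° east

Raw difference: -109.1 − 124.2 = -233.3°.
Normalise into (−180°, 180°]: -233.3° + 360° = 126.7°.
Positive ⇒ the second point lies to the east; separation 126.7°.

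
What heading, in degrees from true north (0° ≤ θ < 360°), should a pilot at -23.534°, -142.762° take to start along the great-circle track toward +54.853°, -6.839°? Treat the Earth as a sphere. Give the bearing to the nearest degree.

Δλ = -6.839 − -142.762 = 135.923°.
θ = atan2( sin Δλ · cos φ₂ , cos φ₁ · sin φ₂ − sin φ₁ · cos φ₂ · cos Δλ )
  = atan2(0.40045, 0.58453) = 34.415° → normalised to [0°, 360°): 34.415°.

34°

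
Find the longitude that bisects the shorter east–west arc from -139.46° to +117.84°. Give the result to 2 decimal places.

Signed shortest Δλ from -139.46° to +117.84° is -102.70°.
Midpoint longitude = -139.46° + (-102.70°)/2 = -139.46° − 51.35° = -190.81°.
Normalise into (−180°, 180°]: +169.19°.
(The naïve average (-139.46 + +117.84)/2 = -10.81° is on the wrong side of the globe.)

+169.19°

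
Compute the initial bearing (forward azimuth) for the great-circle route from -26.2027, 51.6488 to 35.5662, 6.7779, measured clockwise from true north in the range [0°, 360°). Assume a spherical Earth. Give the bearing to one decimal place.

323.5°

Δλ = 6.7779 − 51.6488 = -44.8709°.
θ = atan2( sin Δλ · cos φ₂ , cos φ₁ · sin φ₂ − sin φ₁ · cos φ₂ · cos Δλ )
  = atan2(-0.57389, 0.77642) = -36.470° → normalised to [0°, 360°): 323.530°.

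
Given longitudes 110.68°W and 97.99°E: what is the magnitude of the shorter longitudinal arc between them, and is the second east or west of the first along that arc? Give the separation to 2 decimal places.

151.33° west

Raw difference: 97.99 − -110.68 = 208.67°.
Normalise into (−180°, 180°]: 208.67° − 360° = -151.33°.
Negative ⇒ the second point lies to the west; separation 151.33°.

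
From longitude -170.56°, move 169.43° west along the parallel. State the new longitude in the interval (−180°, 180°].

+20.01°

Start at -170.56°; shift −169.43° → -339.99°.
-339.99° lies outside (−180°, 180°]; add 360° → +20.01°.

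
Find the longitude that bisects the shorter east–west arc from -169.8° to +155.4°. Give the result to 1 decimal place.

Signed shortest Δλ from -169.8° to +155.4° is -34.8°.
Midpoint longitude = -169.8° + (-34.8°)/2 = -169.8° − 17.4° = -187.2°.
Normalise into (−180°, 180°]: +172.8°.
(The naïve average (-169.8 + +155.4)/2 = -7.2° is on the wrong side of the globe.)

+172.8°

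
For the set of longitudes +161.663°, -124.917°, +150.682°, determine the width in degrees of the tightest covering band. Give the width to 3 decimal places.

Sort the longitudes: -124.917°, +150.682°, +161.663°.
Eastward gaps between consecutive values (wrapping around): 275.599°, 10.981°, 73.420°.
Largest gap = 275.599° ⇒ minimal covering band is its complement: 360° − 275.599° = 84.401°.
Band runs from +150.682° eastward to -124.917°, crossing the antimeridian.

84.401°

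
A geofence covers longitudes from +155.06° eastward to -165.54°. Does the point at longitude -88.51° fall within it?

No

Band width going east from +155.06° to -165.54°: ((-165.54 − 155.06) mod 360) = 39.40°.
Offset of -88.51° east of the west edge: ((-88.51 − 155.06) mod 360) = 116.43°.
116.43° > 39.40° ⇒ outside.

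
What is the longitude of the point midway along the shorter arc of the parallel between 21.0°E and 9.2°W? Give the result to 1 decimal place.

Signed shortest Δλ from +21.0° to -9.2° is -30.2°.
Midpoint longitude = +21.0° + (-30.2°)/2 = +21.0° − 15.1° = +5.9°.

5.9°E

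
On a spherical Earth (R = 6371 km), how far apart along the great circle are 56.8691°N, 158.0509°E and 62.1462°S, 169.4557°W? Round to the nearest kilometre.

13529 km

Δλ = -169.4557 − 158.0509 = -327.5066°; wrapped into (−180°, 180°]: 32.4934°.
Δφ = -62.1462 − 56.8691 = -119.0153°.
a = sin²(Δφ/2) + cos φ₁ · cos φ₂ · sin²(Δλ/2) = 0.762509.
c = 2·atan2(√a, √(1−a)) = 2.12353 rad → d = 6371·c ≈ 13529.03 km.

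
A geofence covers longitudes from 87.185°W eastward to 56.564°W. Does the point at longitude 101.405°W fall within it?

No

Band width going east from -87.185° to -56.564°: ((-56.564 − -87.185) mod 360) = 30.621°.
Offset of -101.405° east of the west edge: ((-101.405 − -87.185) mod 360) = 345.780°.
345.780° > 30.621° ⇒ outside.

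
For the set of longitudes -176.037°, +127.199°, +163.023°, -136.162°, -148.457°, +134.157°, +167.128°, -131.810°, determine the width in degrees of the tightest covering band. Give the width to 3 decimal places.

100.991°

Sort the longitudes: -176.037°, -148.457°, -136.162°, -131.810°, +127.199°, +134.157°, +163.023°, +167.128°.
Eastward gaps between consecutive values (wrapping around): 27.580°, 12.295°, 4.352°, 259.009°, 6.958°, 28.866°, 4.105°, 16.835°.
Largest gap = 259.009° ⇒ minimal covering band is its complement: 360° − 259.009° = 100.991°.
Band runs from +127.199° eastward to -131.810°, crossing the antimeridian.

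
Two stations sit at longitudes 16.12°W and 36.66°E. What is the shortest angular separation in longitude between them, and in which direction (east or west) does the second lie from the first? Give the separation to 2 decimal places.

52.78° east

Raw difference: 36.66 − -16.12 = 52.78°.
Normalise into (−180°, 180°]: 52.78° stays 52.78°.
Positive ⇒ the second point lies to the east; separation 52.78°.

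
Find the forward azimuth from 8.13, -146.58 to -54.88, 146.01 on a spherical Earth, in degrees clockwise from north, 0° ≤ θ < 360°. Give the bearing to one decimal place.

212.3°

Δλ = 146.01 − -146.58 = 292.59°; wrapped into (−180°, 180°]: -67.41°.
θ = atan2( sin Δλ · cos φ₂ , cos φ₁ · sin φ₂ − sin φ₁ · cos φ₂ · cos Δλ )
  = atan2(-0.53115, -0.84098) = -147.724° → normalised to [0°, 360°): 212.276°.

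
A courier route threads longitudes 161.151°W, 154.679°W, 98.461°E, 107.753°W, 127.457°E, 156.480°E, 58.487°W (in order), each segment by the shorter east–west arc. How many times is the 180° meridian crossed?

4

Leg 1: -161.151° → -154.679°, shortest Δλ = 6.472° (east) — does not cross 180°.
Leg 2: -154.679° → +98.461°, shortest Δλ = -106.86° (west) — crosses 180°.
Leg 3: +98.461° → -107.753°, shortest Δλ = 153.786° (east) — crosses 180°.
Leg 4: -107.753° → +127.457°, shortest Δλ = -124.79° (west) — crosses 180°.
Leg 5: +127.457° → +156.480°, shortest Δλ = 29.023° (east) — does not cross 180°.
Leg 6: +156.480° → -58.487°, shortest Δλ = 145.033° (east) — crosses 180°.
Total crossings: 4.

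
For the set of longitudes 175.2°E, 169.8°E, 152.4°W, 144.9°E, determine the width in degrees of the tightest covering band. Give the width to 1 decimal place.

62.7°

Sort the longitudes: -152.4°, +144.9°, +169.8°, +175.2°.
Eastward gaps between consecutive values (wrapping around): 297.3°, 24.9°, 5.4°, 32.4°.
Largest gap = 297.3° ⇒ minimal covering band is its complement: 360° − 297.3° = 62.7°.
Band runs from +144.9° eastward to -152.4°, crossing the antimeridian.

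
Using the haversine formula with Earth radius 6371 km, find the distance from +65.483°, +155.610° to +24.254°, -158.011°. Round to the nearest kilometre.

5626 km

Δλ = -158.011 − 155.610 = -313.621°; wrapped into (−180°, 180°]: 46.379°.
Δφ = 24.254 − 65.483 = -41.229°.
a = sin²(Δφ/2) + cos φ₁ · cos φ₂ · sin²(Δλ/2) = 0.182623.
c = 2·atan2(√a, √(1−a)) = 0.88311 rad → d = 6371·c ≈ 5626.27 km.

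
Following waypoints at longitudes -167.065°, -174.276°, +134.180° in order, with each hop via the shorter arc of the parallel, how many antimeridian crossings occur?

Leg 1: -167.065° → -174.276°, shortest Δλ = -7.211° (west) — does not cross 180°.
Leg 2: -174.276° → +134.180°, shortest Δλ = -51.544° (west) — crosses 180°.
Total crossings: 1.

1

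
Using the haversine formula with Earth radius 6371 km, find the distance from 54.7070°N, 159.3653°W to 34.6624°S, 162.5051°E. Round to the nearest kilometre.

10584 km

Δλ = 162.5051 − -159.3653 = 321.8704°; wrapped into (−180°, 180°]: -38.1296°.
Δφ = -34.6624 − 54.7070 = -89.3694°.
a = sin²(Δφ/2) + cos φ₁ · cos φ₂ · sin²(Δλ/2) = 0.545199.
c = 2·atan2(√a, √(1−a)) = 1.66132 rad → d = 6371·c ≈ 10584.25 km.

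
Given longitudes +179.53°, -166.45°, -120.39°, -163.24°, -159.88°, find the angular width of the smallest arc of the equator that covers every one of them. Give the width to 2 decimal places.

60.08°

Sort the longitudes: -166.45°, -163.24°, -159.88°, -120.39°, +179.53°.
Eastward gaps between consecutive values (wrapping around): 3.21°, 3.36°, 39.49°, 299.92°, 14.02°.
Largest gap = 299.92° ⇒ minimal covering band is its complement: 360° − 299.92° = 60.08°.
Band runs from +179.53° eastward to -120.39°, crossing the antimeridian.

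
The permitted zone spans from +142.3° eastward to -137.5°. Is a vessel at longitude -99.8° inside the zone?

No

Band width going east from +142.3° to -137.5°: ((-137.5 − 142.3) mod 360) = 80.2°.
Offset of -99.8° east of the west edge: ((-99.8 − 142.3) mod 360) = 117.9°.
117.9° > 80.2° ⇒ outside.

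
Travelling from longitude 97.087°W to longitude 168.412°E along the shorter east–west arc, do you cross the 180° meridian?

Naïve |168.412 − -97.087| = 265.499° > 180°, so the shorter arc goes the other way round — across 180°.
Signed shortest Δλ = ((168.412 − -97.087 + 180) mod 360) − 180 = -94.501°.
Going west by 94.501° from -97.087° passes through 180° before reaching +168.412°.

Yes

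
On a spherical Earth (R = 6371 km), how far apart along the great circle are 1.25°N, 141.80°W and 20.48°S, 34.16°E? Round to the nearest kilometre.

Δλ = 34.16 − -141.80 = 175.96°.
Δφ = -20.48 − 1.25 = -21.73°.
a = sin²(Δφ/2) + cos φ₁ · cos φ₂ · sin²(Δλ/2) = 0.970938.
c = 2·atan2(√a, √(1−a)) = 2.79897 rad → d = 6371·c ≈ 17832.24 km.

17832 km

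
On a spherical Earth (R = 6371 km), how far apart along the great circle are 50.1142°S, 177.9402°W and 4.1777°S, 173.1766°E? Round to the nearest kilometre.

5176 km

Δλ = 173.1766 − -177.9402 = 351.1168°; wrapped into (−180°, 180°]: -8.8832°.
Δφ = -4.1777 − -50.1142 = 45.9365°.
a = sin²(Δφ/2) + cos φ₁ · cos φ₂ · sin²(Δλ/2) = 0.156108.
c = 2·atan2(√a, √(1−a)) = 0.81236 rad → d = 6371·c ≈ 5175.58 km.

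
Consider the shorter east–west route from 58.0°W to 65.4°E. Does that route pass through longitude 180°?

No

Signed shortest Δλ = ((65.4 − -58.0 + 180) mod 360) − 180 = 123.4°.
Going east by 123.4° from -58.0° reaches +65.4° without touching 180°.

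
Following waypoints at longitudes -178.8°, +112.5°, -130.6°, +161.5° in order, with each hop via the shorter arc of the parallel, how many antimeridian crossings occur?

3

Leg 1: -178.8° → +112.5°, shortest Δλ = -68.7° (west) — crosses 180°.
Leg 2: +112.5° → -130.6°, shortest Δλ = 116.9° (east) — crosses 180°.
Leg 3: -130.6° → +161.5°, shortest Δλ = -67.9° (west) — crosses 180°.
Total crossings: 3.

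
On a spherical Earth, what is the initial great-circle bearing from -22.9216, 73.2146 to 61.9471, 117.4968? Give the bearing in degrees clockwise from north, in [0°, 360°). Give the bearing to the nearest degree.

Δλ = 117.4968 − 73.2146 = 44.2822°.
θ = atan2( sin Δλ · cos φ₂ , cos φ₁ · sin φ₂ − sin φ₁ · cos φ₂ · cos Δλ )
  = atan2(0.32835, 0.94396) = 19.180° → normalised to [0°, 360°): 19.180°.

19°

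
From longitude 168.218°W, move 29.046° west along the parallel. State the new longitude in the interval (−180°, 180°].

162.736°E

Start at -168.218°; shift −29.046° → -197.264°.
-197.264° lies outside (−180°, 180°]; add 360° → +162.736°.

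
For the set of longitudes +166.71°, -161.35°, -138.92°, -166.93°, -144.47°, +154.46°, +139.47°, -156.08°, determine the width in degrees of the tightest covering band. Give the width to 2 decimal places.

81.61°

Sort the longitudes: -166.93°, -161.35°, -156.08°, -144.47°, -138.92°, +139.47°, +154.46°, +166.71°.
Eastward gaps between consecutive values (wrapping around): 5.58°, 5.27°, 11.61°, 5.55°, 278.39°, 14.99°, 12.25°, 26.36°.
Largest gap = 278.39° ⇒ minimal covering band is its complement: 360° − 278.39° = 81.61°.
Band runs from +139.47° eastward to -138.92°, crossing the antimeridian.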